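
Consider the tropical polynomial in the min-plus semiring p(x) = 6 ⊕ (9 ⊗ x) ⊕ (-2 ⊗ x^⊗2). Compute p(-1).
p(-1) = -4

A tropical monomial a ⊗ x^⊗i evaluates to a + i · x. Evaluating each term at x = -1:
  Term 0 contributes 6 + 0 · -1 = 6
  Term 1 contributes 9 + 1 · -1 = 8
  Term 2 contributes -2 + 2 · -1 = -4
p(-1) = ⊕ of these = min[6, 8, -4] = -4.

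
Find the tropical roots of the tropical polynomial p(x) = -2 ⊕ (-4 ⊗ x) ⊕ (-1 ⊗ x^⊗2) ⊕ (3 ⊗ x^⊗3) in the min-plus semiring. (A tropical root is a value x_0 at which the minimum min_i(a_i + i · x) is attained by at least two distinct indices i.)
Roots: {-4, -3, 2}

Each tropical root is a break point of the lower envelope of the lines y = a_i + i · x (there are 4 lines, with slopes 0, 1, ..., 3). Only the lines that attain the minimum somewhere contribute to roots; other lines are dominated. Here the surviving (envelope) indices are i = 3, i = 2, i = 1, i = 0.
Intersections between consecutive envelope lines give the roots: for adjacent envelope indices i < j the intersection is x = (a_i − a_j) / (j − i). Reading off the sorted break points: {-4, -3, 2}.
Verification: at each break x_0, at least two indices attain the minimum of min_i(a_i + i · x_0).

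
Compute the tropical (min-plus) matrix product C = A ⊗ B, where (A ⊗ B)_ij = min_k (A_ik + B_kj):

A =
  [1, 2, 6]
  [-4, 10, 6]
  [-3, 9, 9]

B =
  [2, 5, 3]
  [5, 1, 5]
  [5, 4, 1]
A ⊗ B =
  [3, 3, 4]
  [-2, 1, -1]
  [-1, 2, 0]

Apply the min-plus product entry-by-entry:
  C[0][0] = min over k of (A[0][0] + B[0][0] = 1 + 2 = 3, A[0][1] + B[1][0] = 2 + 5 = 7, A[0][2] + B[2][0] = 6 + 5 = 11) = 3 (attained at k = 0)
  C[0][1] = min over k of (A[0][0] + B[0][1] = 1 + 5 = 6, A[0][1] + B[1][1] = 2 + 1 = 3, A[0][2] + B[2][1] = 6 + 4 = 10) = 3 (attained at k = 1)
  C[0][2] = min over k of (A[0][0] + B[0][2] = 1 + 3 = 4, A[0][1] + B[1][2] = 2 + 5 = 7, A[0][2] + B[2][2] = 6 + 1 = 7) = 4 (attained at k = 0)
  C[1][0] = min over k of (A[1][0] + B[0][0] = -4 + 2 = -2, A[1][1] + B[1][0] = 10 + 5 = 15, A[1][2] + B[2][0] = 6 + 5 = 11) = -2 (attained at k = 0)
  C[1][1] = min over k of (A[1][0] + B[0][1] = -4 + 5 = 1, A[1][1] + B[1][1] = 10 + 1 = 11, A[1][2] + B[2][1] = 6 + 4 = 10) = 1 (attained at k = 0)
  C[1][2] = min over k of (A[1][0] + B[0][2] = -4 + 3 = -1, A[1][1] + B[1][2] = 10 + 5 = 15, A[1][2] + B[2][2] = 6 + 1 = 7) = -1 (attained at k = 0)
  C[2][0] = min over k of (A[2][0] + B[0][0] = -3 + 2 = -1, A[2][1] + B[1][0] = 9 + 5 = 14, A[2][2] + B[2][0] = 9 + 5 = 14) = -1 (attained at k = 0)
  C[2][1] = min over k of (A[2][0] + B[0][1] = -3 + 5 = 2, A[2][1] + B[1][1] = 9 + 1 = 10, A[2][2] + B[2][1] = 9 + 4 = 13) = 2 (attained at k = 0)
  C[2][2] = min over k of (A[2][0] + B[0][2] = -3 + 3 = 0, A[2][1] + B[1][2] = 9 + 5 = 14, A[2][2] + B[2][2] = 9 + 1 = 10) = 0 (attained at k = 0)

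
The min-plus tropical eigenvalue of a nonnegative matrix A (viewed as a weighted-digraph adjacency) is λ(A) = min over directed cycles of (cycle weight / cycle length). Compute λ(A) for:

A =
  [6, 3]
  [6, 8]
λ(A) = 9/2

Enumerate directed cycles and compute their means (weight / length). Sample:
  cycle 0 → 0: weight = 6, length = 1, mean = 6/1 ≈ 6.000
  cycle 1 → 1: weight = 8, length = 1, mean = 8/1 ≈ 8.000
  cycle 0 → 1 → 0: weight = 9, length = 2, mean = 9/2 ≈ 4.500
  cycle 1 → 0 → 1: weight = 9, length = 2, mean = 9/2 ≈ 4.500
Minimum mean = 4.500, attained e.g. along the cycle 0 → 1 → 0 with weight 9 and length 2. So λ(A) = 9/2 = 9/2.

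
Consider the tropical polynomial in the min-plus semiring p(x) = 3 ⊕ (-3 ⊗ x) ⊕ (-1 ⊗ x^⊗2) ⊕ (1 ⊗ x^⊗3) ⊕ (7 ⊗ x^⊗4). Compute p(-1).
p(-1) = -4

A tropical monomial a ⊗ x^⊗i evaluates to a + i · x. Evaluating each term at x = -1:
  Term 0 contributes 3 + 0 · -1 = 3
  Term 1 contributes -3 + 1 · -1 = -4
  Term 2 contributes -1 + 2 · -1 = -3
  Term 3 contributes 1 + 3 · -1 = -2
  Term 4 contributes 7 + 4 · -1 = 3
p(-1) = ⊕ of these = min[3, -4, -3, -2, 3] = -4.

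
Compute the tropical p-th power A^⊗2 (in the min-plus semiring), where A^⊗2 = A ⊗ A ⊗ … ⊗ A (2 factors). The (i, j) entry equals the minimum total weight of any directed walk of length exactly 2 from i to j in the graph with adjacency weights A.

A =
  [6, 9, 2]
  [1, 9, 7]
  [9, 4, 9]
A^⊗2 =
  [10, 6, 8]
  [7, 10, 3]
  [5, 13, 11]

Each entry (A^⊗2)_ij equals the minimum over all length-2 walks i = v_0 → v_1 → … → v_2 = j of Σ_t A[v_t][v_{t+1}]. For example, for (i, j) = (0, 2) we minimise over 3 possible intermediate vertex sequences; the minimum is 8, attained along the walk 0 → 0 → 2.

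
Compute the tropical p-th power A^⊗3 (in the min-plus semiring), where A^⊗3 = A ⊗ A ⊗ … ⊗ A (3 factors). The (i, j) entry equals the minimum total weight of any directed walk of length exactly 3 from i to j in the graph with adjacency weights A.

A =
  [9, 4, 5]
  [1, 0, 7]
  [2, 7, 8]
A^⊗3 =
  [5, 4, 10]
  [1, 0, 6]
  [7, 6, 13]

Each entry (A^⊗3)_ij equals the minimum over all length-3 walks i = v_0 → v_1 → … → v_3 = j of Σ_t A[v_t][v_{t+1}]. For example, for (i, j) = (0, 2) we minimise over 9 possible intermediate vertex sequences; the minimum is 10, attained along the walk 0 → 1 → 0 → 2.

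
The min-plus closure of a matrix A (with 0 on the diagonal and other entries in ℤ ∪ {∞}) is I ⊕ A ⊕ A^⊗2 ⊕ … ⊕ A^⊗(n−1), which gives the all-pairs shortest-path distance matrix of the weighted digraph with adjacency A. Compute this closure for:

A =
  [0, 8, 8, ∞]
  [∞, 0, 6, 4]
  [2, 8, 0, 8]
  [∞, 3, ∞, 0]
Closure =
  [0, 8, 8, 12]
  [8, 0, 6, 4]
  [2, 8, 0, 8]
  [11, 3, 9, 0]

This is the Floyd-Warshall all-pairs shortest-path computation. For each intermediate vertex k = 0, 1, …, 3, update dist[i][j] ← min(dist[i][j], dist[i][k] + dist[k][j]). The final matrix gives, for each (i, j), the minimum total weight of any directed path from i to j (possibly empty when i = j).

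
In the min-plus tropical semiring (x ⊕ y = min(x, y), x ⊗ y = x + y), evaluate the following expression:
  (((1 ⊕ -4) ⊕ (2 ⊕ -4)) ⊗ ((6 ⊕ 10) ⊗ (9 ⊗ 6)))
(((1 ⊕ -4) ⊕ (2 ⊕ -4)) ⊗ ((6 ⊕ 10) ⊗ (9 ⊗ 6))) = 17

Expand innermost to outermost. Recall ⊕ takes the minimum of its arguments and ⊗ takes their sum. Working out the expression (((1 ⊕ -4) ⊕ (2 ⊕ -4)) ⊗ ((6 ⊕ 10) ⊗ (9 ⊗ 6))) gives 17.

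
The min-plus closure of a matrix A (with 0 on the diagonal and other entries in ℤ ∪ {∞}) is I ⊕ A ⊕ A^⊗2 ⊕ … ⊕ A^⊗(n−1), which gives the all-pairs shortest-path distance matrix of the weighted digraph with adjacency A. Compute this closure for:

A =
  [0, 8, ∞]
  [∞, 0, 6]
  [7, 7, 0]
Closure =
  [0, 8, 14]
  [13, 0, 6]
  [7, 7, 0]

This is the Floyd-Warshall all-pairs shortest-path computation. For each intermediate vertex k = 0, 1, …, 2, update dist[i][j] ← min(dist[i][j], dist[i][k] + dist[k][j]). The final matrix gives, for each (i, j), the minimum total weight of any directed path from i to j (possibly empty when i = j).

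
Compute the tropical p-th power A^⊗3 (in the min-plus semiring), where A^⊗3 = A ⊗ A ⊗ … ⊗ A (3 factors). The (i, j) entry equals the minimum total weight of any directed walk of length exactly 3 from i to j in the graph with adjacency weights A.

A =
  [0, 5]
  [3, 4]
A^⊗3 =
  [0, 5]
  [3, 8]

Each entry (A^⊗3)_ij equals the minimum over all length-3 walks i = v_0 → v_1 → … → v_3 = j of Σ_t A[v_t][v_{t+1}]. For example, for (i, j) = (0, 1) we minimise over 4 possible intermediate vertex sequences; the minimum is 5, attained along the walk 0 → 0 → 0 → 1.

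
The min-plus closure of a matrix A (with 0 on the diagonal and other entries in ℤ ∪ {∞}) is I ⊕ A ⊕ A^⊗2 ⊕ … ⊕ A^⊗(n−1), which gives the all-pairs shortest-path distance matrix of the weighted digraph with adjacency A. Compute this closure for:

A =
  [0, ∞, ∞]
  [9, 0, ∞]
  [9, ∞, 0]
Closure =
  [0, ∞, ∞]
  [9, 0, ∞]
  [9, ∞, 0]

This is the Floyd-Warshall all-pairs shortest-path computation. For each intermediate vertex k = 0, 1, …, 2, update dist[i][j] ← min(dist[i][j], dist[i][k] + dist[k][j]). The final matrix gives, for each (i, j), the minimum total weight of any directed path from i to j (possibly empty when i = j).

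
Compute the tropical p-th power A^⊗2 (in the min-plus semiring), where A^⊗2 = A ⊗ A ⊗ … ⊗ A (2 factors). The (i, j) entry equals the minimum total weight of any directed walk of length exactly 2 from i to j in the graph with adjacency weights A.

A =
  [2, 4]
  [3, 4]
A^⊗2 =
  [4, 6]
  [5, 7]

Each entry (A^⊗2)_ij equals the minimum over all length-2 walks i = v_0 → v_1 → … → v_2 = j of Σ_t A[v_t][v_{t+1}]. For example, for (i, j) = (0, 1) we minimise over 2 possible intermediate vertex sequences; the minimum is 6, attained along the walk 0 → 0 → 1.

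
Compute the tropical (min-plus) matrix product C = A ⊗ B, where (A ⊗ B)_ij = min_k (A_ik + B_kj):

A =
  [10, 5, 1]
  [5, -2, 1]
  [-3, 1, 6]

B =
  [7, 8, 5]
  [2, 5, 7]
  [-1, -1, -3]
A ⊗ B =
  [0, 0, -2]
  [0, 0, -2]
  [3, 5, 2]

Apply the min-plus product entry-by-entry:
  C[0][0] = min over k of (A[0][0] + B[0][0] = 10 + 7 = 17, A[0][1] + B[1][0] = 5 + 2 = 7, A[0][2] + B[2][0] = 1 + -1 = 0) = 0 (attained at k = 2)
  C[0][1] = min over k of (A[0][0] + B[0][1] = 10 + 8 = 18, A[0][1] + B[1][1] = 5 + 5 = 10, A[0][2] + B[2][1] = 1 + -1 = 0) = 0 (attained at k = 2)
  C[0][2] = min over k of (A[0][0] + B[0][2] = 10 + 5 = 15, A[0][1] + B[1][2] = 5 + 7 = 12, A[0][2] + B[2][2] = 1 + -3 = -2) = -2 (attained at k = 2)
  C[1][0] = min over k of (A[1][0] + B[0][0] = 5 + 7 = 12, A[1][1] + B[1][0] = -2 + 2 = 0, A[1][2] + B[2][0] = 1 + -1 = 0) = 0 (attained at k = 1)
  C[1][1] = min over k of (A[1][0] + B[0][1] = 5 + 8 = 13, A[1][1] + B[1][1] = -2 + 5 = 3, A[1][2] + B[2][1] = 1 + -1 = 0) = 0 (attained at k = 2)
  C[1][2] = min over k of (A[1][0] + B[0][2] = 5 + 5 = 10, A[1][1] + B[1][2] = -2 + 7 = 5, A[1][2] + B[2][2] = 1 + -3 = -2) = -2 (attained at k = 2)
  C[2][0] = min over k of (A[2][0] + B[0][0] = -3 + 7 = 4, A[2][1] + B[1][0] = 1 + 2 = 3, A[2][2] + B[2][0] = 6 + -1 = 5) = 3 (attained at k = 1)
  C[2][1] = min over k of (A[2][0] + B[0][1] = -3 + 8 = 5, A[2][1] + B[1][1] = 1 + 5 = 6, A[2][2] + B[2][1] = 6 + -1 = 5) = 5 (attained at k = 0)
  C[2][2] = min over k of (A[2][0] + B[0][2] = -3 + 5 = 2, A[2][1] + B[1][2] = 1 + 7 = 8, A[2][2] + B[2][2] = 6 + -3 = 3) = 2 (attained at k = 0)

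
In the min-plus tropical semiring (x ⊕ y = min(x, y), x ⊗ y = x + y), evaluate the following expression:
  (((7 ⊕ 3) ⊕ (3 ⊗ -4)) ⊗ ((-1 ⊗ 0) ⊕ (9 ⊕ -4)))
(((7 ⊕ 3) ⊕ (3 ⊗ -4)) ⊗ ((-1 ⊗ 0) ⊕ (9 ⊕ -4))) = -5

Expand innermost to outermost. Recall ⊕ takes the minimum of its arguments and ⊗ takes their sum. Working out the expression (((7 ⊕ 3) ⊕ (3 ⊗ -4)) ⊗ ((-1 ⊗ 0) ⊕ (9 ⊕ -4))) gives -5.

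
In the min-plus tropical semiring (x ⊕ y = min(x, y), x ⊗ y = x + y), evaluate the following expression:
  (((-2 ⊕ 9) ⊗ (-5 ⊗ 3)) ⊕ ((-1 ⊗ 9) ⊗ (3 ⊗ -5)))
(((-2 ⊕ 9) ⊗ (-5 ⊗ 3)) ⊕ ((-1 ⊗ 9) ⊗ (3 ⊗ -5))) = -4

Expand innermost to outermost. Recall ⊕ takes the minimum of its arguments and ⊗ takes their sum. Working out the expression (((-2 ⊕ 9) ⊗ (-5 ⊗ 3)) ⊕ ((-1 ⊗ 9) ⊗ (3 ⊗ -5))) gives -4.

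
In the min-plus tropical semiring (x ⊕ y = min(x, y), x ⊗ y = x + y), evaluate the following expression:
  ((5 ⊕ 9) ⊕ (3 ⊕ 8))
((5 ⊕ 9) ⊕ (3 ⊕ 8)) = 3

Expand innermost to outermost. Recall ⊕ takes the minimum of its arguments and ⊗ takes their sum. Working out the expression ((5 ⊕ 9) ⊕ (3 ⊕ 8)) gives 3.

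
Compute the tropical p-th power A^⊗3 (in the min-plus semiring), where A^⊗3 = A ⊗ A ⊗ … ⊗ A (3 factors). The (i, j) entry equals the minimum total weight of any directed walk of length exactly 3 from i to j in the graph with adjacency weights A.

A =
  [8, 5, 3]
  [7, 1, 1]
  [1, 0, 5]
A^⊗3 =
  [7, 4, 4]
  [3, 2, 2]
  [2, 1, 2]

Each entry (A^⊗3)_ij equals the minimum over all length-3 walks i = v_0 → v_1 → … → v_3 = j of Σ_t A[v_t][v_{t+1}]. For example, for (i, j) = (0, 2) we minimise over 9 possible intermediate vertex sequences; the minimum is 4, attained along the walk 0 → 2 → 1 → 2.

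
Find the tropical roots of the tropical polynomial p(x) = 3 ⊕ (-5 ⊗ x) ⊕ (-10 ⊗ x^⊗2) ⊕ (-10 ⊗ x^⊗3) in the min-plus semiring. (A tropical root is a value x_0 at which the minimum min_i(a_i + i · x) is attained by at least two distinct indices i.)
Roots: {0, 5, 8}

Each tropical root is a break point of the lower envelope of the lines y = a_i + i · x (there are 4 lines, with slopes 0, 1, ..., 3). Only the lines that attain the minimum somewhere contribute to roots; other lines are dominated. Here the surviving (envelope) indices are i = 3, i = 2, i = 1, i = 0.
Intersections between consecutive envelope lines give the roots: for adjacent envelope indices i < j the intersection is x = (a_i − a_j) / (j − i). Reading off the sorted break points: {0, 5, 8}.
Verification: at each break x_0, at least two indices attain the minimum of min_i(a_i + i · x_0).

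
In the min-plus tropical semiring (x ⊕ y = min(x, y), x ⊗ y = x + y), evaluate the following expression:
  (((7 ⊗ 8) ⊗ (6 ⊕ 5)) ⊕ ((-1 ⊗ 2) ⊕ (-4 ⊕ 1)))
(((7 ⊗ 8) ⊗ (6 ⊕ 5)) ⊕ ((-1 ⊗ 2) ⊕ (-4 ⊕ 1))) = -4

Expand innermost to outermost. Recall ⊕ takes the minimum of its arguments and ⊗ takes their sum. Working out the expression (((7 ⊗ 8) ⊗ (6 ⊕ 5)) ⊕ ((-1 ⊗ 2) ⊕ (-4 ⊕ 1))) gives -4.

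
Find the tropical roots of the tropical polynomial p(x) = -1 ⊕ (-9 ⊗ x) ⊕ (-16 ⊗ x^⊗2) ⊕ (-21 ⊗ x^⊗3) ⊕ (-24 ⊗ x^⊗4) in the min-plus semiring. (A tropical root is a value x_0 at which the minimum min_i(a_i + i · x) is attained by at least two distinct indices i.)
Roots: {3, 5, 7, 8}

Each tropical root is a break point of the lower envelope of the lines y = a_i + i · x (there are 5 lines, with slopes 0, 1, ..., 4). Only the lines that attain the minimum somewhere contribute to roots; other lines are dominated. Here the surviving (envelope) indices are i = 4, i = 3, i = 2, i = 1, i = 0.
Intersections between consecutive envelope lines give the roots: for adjacent envelope indices i < j the intersection is x = (a_i − a_j) / (j − i). Reading off the sorted break points: {3, 5, 7, 8}.
Verification: at each break x_0, at least two indices attain the minimum of min_i(a_i + i · x_0).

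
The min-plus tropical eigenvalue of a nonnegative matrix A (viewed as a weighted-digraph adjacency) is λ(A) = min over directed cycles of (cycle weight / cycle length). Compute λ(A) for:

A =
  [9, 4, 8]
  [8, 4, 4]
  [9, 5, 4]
λ(A) = 4

Enumerate directed cycles and compute their means (weight / length). Sample:
  cycle 0 → 0: weight = 9, length = 1, mean = 9/1 ≈ 9.000
  cycle 1 → 1: weight = 4, length = 1, mean = 4/1 ≈ 4.000
  cycle 2 → 2: weight = 4, length = 1, mean = 4/1 ≈ 4.000
  cycle 0 → 1 → 0: weight = 12, length = 2, mean = 12/2 ≈ 6.000
  cycle 0 → 2 → 0: weight = 17, length = 2, mean = 17/2 ≈ 8.500
  cycle 1 → 0 → 1: weight = 12, length = 2, mean = 12/2 ≈ 6.000
Minimum mean = 4.000, attained e.g. along the cycle 1 → 1 with weight 4 and length 1. So λ(A) = 4/1 = 4.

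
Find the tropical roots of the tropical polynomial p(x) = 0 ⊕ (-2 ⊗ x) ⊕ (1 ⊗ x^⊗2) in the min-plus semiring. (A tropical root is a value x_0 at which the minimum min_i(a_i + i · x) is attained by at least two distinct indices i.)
Roots: {-3, 2}

Each tropical root is a break point of the lower envelope of the lines y = a_i + i · x (there are 3 lines, with slopes 0, 1, ..., 2). Only the lines that attain the minimum somewhere contribute to roots; other lines are dominated. Here the surviving (envelope) indices are i = 2, i = 1, i = 0.
Intersections between consecutive envelope lines give the roots: for adjacent envelope indices i < j the intersection is x = (a_i − a_j) / (j − i). Reading off the sorted break points: {-3, 2}.
Verification: at each break x_0, at least two indices attain the minimum of min_i(a_i + i · x_0).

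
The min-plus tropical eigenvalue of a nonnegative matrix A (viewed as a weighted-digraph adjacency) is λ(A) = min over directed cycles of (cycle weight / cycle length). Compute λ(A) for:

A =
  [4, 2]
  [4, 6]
λ(A) = 3

Enumerate directed cycles and compute their means (weight / length). Sample:
  cycle 0 → 0: weight = 4, length = 1, mean = 4/1 ≈ 4.000
  cycle 1 → 1: weight = 6, length = 1, mean = 6/1 ≈ 6.000
  cycle 0 → 1 → 0: weight = 6, length = 2, mean = 6/2 ≈ 3.000
  cycle 1 → 0 → 1: weight = 6, length = 2, mean = 6/2 ≈ 3.000
Minimum mean = 3.000, attained e.g. along the cycle 0 → 1 → 0 with weight 6 and length 2. So λ(A) = 6/2 = 3.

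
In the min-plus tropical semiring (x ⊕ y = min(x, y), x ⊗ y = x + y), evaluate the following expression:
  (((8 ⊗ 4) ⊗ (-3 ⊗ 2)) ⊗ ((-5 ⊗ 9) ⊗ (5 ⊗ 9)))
(((8 ⊗ 4) ⊗ (-3 ⊗ 2)) ⊗ ((-5 ⊗ 9) ⊗ (5 ⊗ 9))) = 29

Expand innermost to outermost. Recall ⊕ takes the minimum of its arguments and ⊗ takes their sum. Working out the expression (((8 ⊗ 4) ⊗ (-3 ⊗ 2)) ⊗ ((-5 ⊗ 9) ⊗ (5 ⊗ 9))) gives 29.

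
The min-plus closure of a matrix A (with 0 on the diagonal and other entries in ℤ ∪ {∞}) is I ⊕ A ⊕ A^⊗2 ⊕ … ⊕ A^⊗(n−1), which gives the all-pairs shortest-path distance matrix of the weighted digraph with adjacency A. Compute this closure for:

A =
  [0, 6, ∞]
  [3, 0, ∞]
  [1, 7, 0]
Closure =
  [0, 6, ∞]
  [3, 0, ∞]
  [1, 7, 0]

This is the Floyd-Warshall all-pairs shortest-path computation. For each intermediate vertex k = 0, 1, …, 2, update dist[i][j] ← min(dist[i][j], dist[i][k] + dist[k][j]). The final matrix gives, for each (i, j), the minimum total weight of any directed path from i to j (possibly empty when i = j).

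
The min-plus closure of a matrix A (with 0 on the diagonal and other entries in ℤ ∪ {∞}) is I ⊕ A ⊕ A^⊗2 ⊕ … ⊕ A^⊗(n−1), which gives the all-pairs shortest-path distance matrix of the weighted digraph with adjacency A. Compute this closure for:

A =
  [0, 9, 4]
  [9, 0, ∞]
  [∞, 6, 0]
Closure =
  [0, 9, 4]
  [9, 0, 13]
  [15, 6, 0]

This is the Floyd-Warshall all-pairs shortest-path computation. For each intermediate vertex k = 0, 1, …, 2, update dist[i][j] ← min(dist[i][j], dist[i][k] + dist[k][j]). The final matrix gives, for each (i, j), the minimum total weight of any directed path from i to j (possibly empty when i = j).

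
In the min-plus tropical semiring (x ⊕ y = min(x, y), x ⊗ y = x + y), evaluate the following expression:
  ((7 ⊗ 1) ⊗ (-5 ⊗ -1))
((7 ⊗ 1) ⊗ (-5 ⊗ -1)) = 2

Expand innermost to outermost. Recall ⊕ takes the minimum of its arguments and ⊗ takes their sum. Working out the expression ((7 ⊗ 1) ⊗ (-5 ⊗ -1)) gives 2.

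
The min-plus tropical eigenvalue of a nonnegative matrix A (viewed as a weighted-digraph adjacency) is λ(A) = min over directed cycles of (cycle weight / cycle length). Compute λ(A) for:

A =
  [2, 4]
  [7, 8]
λ(A) = 2

Enumerate directed cycles and compute their means (weight / length). Sample:
  cycle 0 → 0: weight = 2, length = 1, mean = 2/1 ≈ 2.000
  cycle 1 → 1: weight = 8, length = 1, mean = 8/1 ≈ 8.000
  cycle 0 → 1 → 0: weight = 11, length = 2, mean = 11/2 ≈ 5.500
  cycle 1 → 0 → 1: weight = 11, length = 2, mean = 11/2 ≈ 5.500
Minimum mean = 2.000, attained e.g. along the cycle 0 → 0 with weight 2 and length 1. So λ(A) = 2/1 = 2.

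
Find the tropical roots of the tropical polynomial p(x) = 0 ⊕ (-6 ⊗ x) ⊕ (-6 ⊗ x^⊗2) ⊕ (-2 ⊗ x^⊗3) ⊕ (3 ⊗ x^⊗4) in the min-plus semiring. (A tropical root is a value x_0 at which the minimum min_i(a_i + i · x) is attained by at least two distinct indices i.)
Roots: {-5, -4, 0, 6}

Each tropical root is a break point of the lower envelope of the lines y = a_i + i · x (there are 5 lines, with slopes 0, 1, ..., 4). Only the lines that attain the minimum somewhere contribute to roots; other lines are dominated. Here the surviving (envelope) indices are i = 4, i = 3, i = 2, i = 1, i = 0.
Intersections between consecutive envelope lines give the roots: for adjacent envelope indices i < j the intersection is x = (a_i − a_j) / (j − i). Reading off the sorted break points: {-5, -4, 0, 6}.
Verification: at each break x_0, at least two indices attain the minimum of min_i(a_i + i · x_0).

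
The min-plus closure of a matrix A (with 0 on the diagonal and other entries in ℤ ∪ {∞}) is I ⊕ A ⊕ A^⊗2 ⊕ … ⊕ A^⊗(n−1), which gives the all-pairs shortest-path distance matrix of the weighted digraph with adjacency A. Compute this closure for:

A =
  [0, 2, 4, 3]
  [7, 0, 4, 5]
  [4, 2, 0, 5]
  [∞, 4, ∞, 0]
Closure =
  [0, 2, 4, 3]
  [7, 0, 4, 5]
  [4, 2, 0, 5]
  [11, 4, 8, 0]

This is the Floyd-Warshall all-pairs shortest-path computation. For each intermediate vertex k = 0, 1, …, 3, update dist[i][j] ← min(dist[i][j], dist[i][k] + dist[k][j]). The final matrix gives, for each (i, j), the minimum total weight of any directed path from i to j (possibly empty when i = j).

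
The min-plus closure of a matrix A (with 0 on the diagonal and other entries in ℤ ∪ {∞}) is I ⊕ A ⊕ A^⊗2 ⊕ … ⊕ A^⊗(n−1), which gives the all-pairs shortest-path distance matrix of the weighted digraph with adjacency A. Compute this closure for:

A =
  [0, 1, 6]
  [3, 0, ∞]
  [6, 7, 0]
Closure =
  [0, 1, 6]
  [3, 0, 9]
  [6, 7, 0]

This is the Floyd-Warshall all-pairs shortest-path computation. For each intermediate vertex k = 0, 1, …, 2, update dist[i][j] ← min(dist[i][j], dist[i][k] + dist[k][j]). The final matrix gives, for each (i, j), the minimum total weight of any directed path from i to j (possibly empty when i = j).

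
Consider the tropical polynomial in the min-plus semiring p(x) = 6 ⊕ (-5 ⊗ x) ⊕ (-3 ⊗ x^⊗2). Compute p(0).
p(0) = -5

A tropical monomial a ⊗ x^⊗i evaluates to a + i · x. Evaluating each term at x = 0:
  Term 0 contributes 6 + 0 · 0 = 6
  Term 1 contributes -5 + 1 · 0 = -5
  Term 2 contributes -3 + 2 · 0 = -3
p(0) = ⊕ of these = min[6, -5, -3] = -5.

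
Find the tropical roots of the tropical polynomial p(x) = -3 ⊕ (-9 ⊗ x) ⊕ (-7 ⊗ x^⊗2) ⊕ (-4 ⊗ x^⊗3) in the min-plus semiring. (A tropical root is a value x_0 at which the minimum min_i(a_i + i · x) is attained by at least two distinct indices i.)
Roots: {-3, -2, 6}

Each tropical root is a break point of the lower envelope of the lines y = a_i + i · x (there are 4 lines, with slopes 0, 1, ..., 3). Only the lines that attain the minimum somewhere contribute to roots; other lines are dominated. Here the surviving (envelope) indices are i = 3, i = 2, i = 1, i = 0.
Intersections between consecutive envelope lines give the roots: for adjacent envelope indices i < j the intersection is x = (a_i − a_j) / (j − i). Reading off the sorted break points: {-3, -2, 6}.
Verification: at each break x_0, at least two indices attain the minimum of min_i(a_i + i · x_0).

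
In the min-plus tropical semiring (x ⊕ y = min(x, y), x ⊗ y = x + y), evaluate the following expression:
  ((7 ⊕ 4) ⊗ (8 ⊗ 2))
((7 ⊕ 4) ⊗ (8 ⊗ 2)) = 14

Expand innermost to outermost. Recall ⊕ takes the minimum of its arguments and ⊗ takes their sum. Working out the expression ((7 ⊕ 4) ⊗ (8 ⊗ 2)) gives 14.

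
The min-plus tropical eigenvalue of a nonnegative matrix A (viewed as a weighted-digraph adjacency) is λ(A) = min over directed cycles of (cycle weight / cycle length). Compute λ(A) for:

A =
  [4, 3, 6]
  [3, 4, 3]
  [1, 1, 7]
λ(A) = 2

Enumerate directed cycles and compute their means (weight / length). Sample:
  cycle 0 → 0: weight = 4, length = 1, mean = 4/1 ≈ 4.000
  cycle 1 → 1: weight = 4, length = 1, mean = 4/1 ≈ 4.000
  cycle 2 → 2: weight = 7, length = 1, mean = 7/1 ≈ 7.000
  cycle 0 → 1 → 0: weight = 6, length = 2, mean = 6/2 ≈ 3.000
  cycle 0 → 2 → 0: weight = 7, length = 2, mean = 7/2 ≈ 3.500
  cycle 1 → 0 → 1: weight = 6, length = 2, mean = 6/2 ≈ 3.000
Minimum mean = 2.000, attained e.g. along the cycle 1 → 2 → 1 with weight 4 and length 2. So λ(A) = 4/2 = 2.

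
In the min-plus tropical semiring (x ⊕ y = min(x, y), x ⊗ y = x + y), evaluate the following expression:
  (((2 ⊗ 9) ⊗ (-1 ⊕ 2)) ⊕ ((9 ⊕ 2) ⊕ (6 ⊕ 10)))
(((2 ⊗ 9) ⊗ (-1 ⊕ 2)) ⊕ ((9 ⊕ 2) ⊕ (6 ⊕ 10))) = 2

Expand innermost to outermost. Recall ⊕ takes the minimum of its arguments and ⊗ takes their sum. Working out the expression (((2 ⊗ 9) ⊗ (-1 ⊕ 2)) ⊕ ((9 ⊕ 2) ⊕ (6 ⊕ 10))) gives 2.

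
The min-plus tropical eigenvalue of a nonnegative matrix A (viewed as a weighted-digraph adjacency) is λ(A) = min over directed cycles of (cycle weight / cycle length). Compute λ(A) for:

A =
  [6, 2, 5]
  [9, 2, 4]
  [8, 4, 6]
λ(A) = 2

Enumerate directed cycles and compute their means (weight / length). Sample:
  cycle 0 → 0: weight = 6, length = 1, mean = 6/1 ≈ 6.000
  cycle 1 → 1: weight = 2, length = 1, mean = 2/1 ≈ 2.000
  cycle 2 → 2: weight = 6, length = 1, mean = 6/1 ≈ 6.000
  cycle 0 → 1 → 0: weight = 11, length = 2, mean = 11/2 ≈ 5.500
  cycle 0 → 2 → 0: weight = 13, length = 2, mean = 13/2 ≈ 6.500
  cycle 1 → 0 → 1: weight = 11, length = 2, mean = 11/2 ≈ 5.500
Minimum mean = 2.000, attained e.g. along the cycle 1 → 1 with weight 2 and length 1. So λ(A) = 2/1 = 2.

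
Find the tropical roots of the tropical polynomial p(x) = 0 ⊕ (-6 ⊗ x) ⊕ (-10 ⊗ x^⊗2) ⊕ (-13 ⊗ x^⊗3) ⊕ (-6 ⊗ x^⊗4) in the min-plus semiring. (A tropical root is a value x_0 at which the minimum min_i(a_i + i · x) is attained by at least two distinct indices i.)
Roots: {-7, 3, 4, 6}

Each tropical root is a break point of the lower envelope of the lines y = a_i + i · x (there are 5 lines, with slopes 0, 1, ..., 4). Only the lines that attain the minimum somewhere contribute to roots; other lines are dominated. Here the surviving (envelope) indices are i = 4, i = 3, i = 2, i = 1, i = 0.
Intersections between consecutive envelope lines give the roots: for adjacent envelope indices i < j the intersection is x = (a_i − a_j) / (j − i). Reading off the sorted break points: {-7, 3, 4, 6}.
Verification: at each break x_0, at least two indices attain the minimum of min_i(a_i + i · x_0).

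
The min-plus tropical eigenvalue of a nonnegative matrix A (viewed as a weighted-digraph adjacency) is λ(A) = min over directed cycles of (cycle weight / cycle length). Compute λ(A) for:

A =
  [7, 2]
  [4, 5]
λ(A) = 3

Enumerate directed cycles and compute their means (weight / length). Sample:
  cycle 0 → 0: weight = 7, length = 1, mean = 7/1 ≈ 7.000
  cycle 1 → 1: weight = 5, length = 1, mean = 5/1 ≈ 5.000
  cycle 0 → 1 → 0: weight = 6, length = 2, mean = 6/2 ≈ 3.000
  cycle 1 → 0 → 1: weight = 6, length = 2, mean = 6/2 ≈ 3.000
Minimum mean = 3.000, attained e.g. along the cycle 0 → 1 → 0 with weight 6 and length 2. So λ(A) = 6/2 = 3.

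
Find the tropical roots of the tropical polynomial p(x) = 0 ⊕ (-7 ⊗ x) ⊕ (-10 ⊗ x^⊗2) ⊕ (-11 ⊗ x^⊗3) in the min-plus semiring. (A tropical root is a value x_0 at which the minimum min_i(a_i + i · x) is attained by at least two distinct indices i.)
Roots: {1, 3, 7}

Each tropical root is a break point of the lower envelope of the lines y = a_i + i · x (there are 4 lines, with slopes 0, 1, ..., 3). Only the lines that attain the minimum somewhere contribute to roots; other lines are dominated. Here the surviving (envelope) indices are i = 3, i = 2, i = 1, i = 0.
Intersections between consecutive envelope lines give the roots: for adjacent envelope indices i < j the intersection is x = (a_i − a_j) / (j − i). Reading off the sorted break points: {1, 3, 7}.
Verification: at each break x_0, at least two indices attain the minimum of min_i(a_i + i · x_0).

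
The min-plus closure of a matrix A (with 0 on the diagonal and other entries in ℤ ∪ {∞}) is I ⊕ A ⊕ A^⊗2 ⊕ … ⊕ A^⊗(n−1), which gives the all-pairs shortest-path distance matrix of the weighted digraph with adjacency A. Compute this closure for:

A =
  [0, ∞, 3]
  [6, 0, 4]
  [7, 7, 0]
Closure =
  [0, 10, 3]
  [6, 0, 4]
  [7, 7, 0]

This is the Floyd-Warshall all-pairs shortest-path computation. For each intermediate vertex k = 0, 1, …, 2, update dist[i][j] ← min(dist[i][j], dist[i][k] + dist[k][j]). The final matrix gives, for each (i, j), the minimum total weight of any directed path from i to j (possibly empty when i = j).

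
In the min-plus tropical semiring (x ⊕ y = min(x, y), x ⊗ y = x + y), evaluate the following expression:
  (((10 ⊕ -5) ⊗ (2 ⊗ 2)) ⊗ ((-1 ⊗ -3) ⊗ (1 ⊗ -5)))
(((10 ⊕ -5) ⊗ (2 ⊗ 2)) ⊗ ((-1 ⊗ -3) ⊗ (1 ⊗ -5))) = -9

Expand innermost to outermost. Recall ⊕ takes the minimum of its arguments and ⊗ takes their sum. Working out the expression (((10 ⊕ -5) ⊗ (2 ⊗ 2)) ⊗ ((-1 ⊗ -3) ⊗ (1 ⊗ -5))) gives -9.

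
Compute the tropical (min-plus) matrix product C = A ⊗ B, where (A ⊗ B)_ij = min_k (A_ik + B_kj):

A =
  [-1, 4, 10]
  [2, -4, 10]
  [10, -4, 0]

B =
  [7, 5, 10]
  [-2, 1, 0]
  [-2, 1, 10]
A ⊗ B =
  [2, 4, 4]
  [-6, -3, -4]
  [-6, -3, -4]

Apply the min-plus product entry-by-entry:
  C[0][0] = min over k of (A[0][0] + B[0][0] = -1 + 7 = 6, A[0][1] + B[1][0] = 4 + -2 = 2, A[0][2] + B[2][0] = 10 + -2 = 8) = 2 (attained at k = 1)
  C[0][1] = min over k of (A[0][0] + B[0][1] = -1 + 5 = 4, A[0][1] + B[1][1] = 4 + 1 = 5, A[0][2] + B[2][1] = 10 + 1 = 11) = 4 (attained at k = 0)
  C[0][2] = min over k of (A[0][0] + B[0][2] = -1 + 10 = 9, A[0][1] + B[1][2] = 4 + 0 = 4, A[0][2] + B[2][2] = 10 + 10 = 20) = 4 (attained at k = 1)
  C[1][0] = min over k of (A[1][0] + B[0][0] = 2 + 7 = 9, A[1][1] + B[1][0] = -4 + -2 = -6, A[1][2] + B[2][0] = 10 + -2 = 8) = -6 (attained at k = 1)
  C[1][1] = min over k of (A[1][0] + B[0][1] = 2 + 5 = 7, A[1][1] + B[1][1] = -4 + 1 = -3, A[1][2] + B[2][1] = 10 + 1 = 11) = -3 (attained at k = 1)
  C[1][2] = min over k of (A[1][0] + B[0][2] = 2 + 10 = 12, A[1][1] + B[1][2] = -4 + 0 = -4, A[1][2] + B[2][2] = 10 + 10 = 20) = -4 (attained at k = 1)
  C[2][0] = min over k of (A[2][0] + B[0][0] = 10 + 7 = 17, A[2][1] + B[1][0] = -4 + -2 = -6, A[2][2] + B[2][0] = 0 + -2 = -2) = -6 (attained at k = 1)
  C[2][1] = min over k of (A[2][0] + B[0][1] = 10 + 5 = 15, A[2][1] + B[1][1] = -4 + 1 = -3, A[2][2] + B[2][1] = 0 + 1 = 1) = -3 (attained at k = 1)
  C[2][2] = min over k of (A[2][0] + B[0][2] = 10 + 10 = 20, A[2][1] + B[1][2] = -4 + 0 = -4, A[2][2] + B[2][2] = 0 + 10 = 10) = -4 (attained at k = 1)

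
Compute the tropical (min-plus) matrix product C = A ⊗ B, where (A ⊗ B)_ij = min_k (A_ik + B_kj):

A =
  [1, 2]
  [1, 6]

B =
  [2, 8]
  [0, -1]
A ⊗ B =
  [2, 1]
  [3, 5]

Apply the min-plus product entry-by-entry:
  C[0][0] = min over k of (A[0][0] + B[0][0] = 1 + 2 = 3, A[0][1] + B[1][0] = 2 + 0 = 2) = 2 (attained at k = 1)
  C[0][1] = min over k of (A[0][0] + B[0][1] = 1 + 8 = 9, A[0][1] + B[1][1] = 2 + -1 = 1) = 1 (attained at k = 1)
  C[1][0] = min over k of (A[1][0] + B[0][0] = 1 + 2 = 3, A[1][1] + B[1][0] = 6 + 0 = 6) = 3 (attained at k = 0)
  C[1][1] = min over k of (A[1][0] + B[0][1] = 1 + 8 = 9, A[1][1] + B[1][1] = 6 + -1 = 5) = 5 (attained at k = 1)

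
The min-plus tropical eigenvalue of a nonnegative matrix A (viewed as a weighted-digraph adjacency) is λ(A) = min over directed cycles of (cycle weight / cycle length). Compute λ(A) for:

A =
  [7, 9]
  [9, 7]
λ(A) = 7

Enumerate directed cycles and compute their means (weight / length). Sample:
  cycle 0 → 0: weight = 7, length = 1, mean = 7/1 ≈ 7.000
  cycle 1 → 1: weight = 7, length = 1, mean = 7/1 ≈ 7.000
  cycle 0 → 1 → 0: weight = 18, length = 2, mean = 18/2 ≈ 9.000
  cycle 1 → 0 → 1: weight = 18, length = 2, mean = 18/2 ≈ 9.000
Minimum mean = 7.000, attained e.g. along the cycle 0 → 0 with weight 7 and length 1. So λ(A) = 7/1 = 7.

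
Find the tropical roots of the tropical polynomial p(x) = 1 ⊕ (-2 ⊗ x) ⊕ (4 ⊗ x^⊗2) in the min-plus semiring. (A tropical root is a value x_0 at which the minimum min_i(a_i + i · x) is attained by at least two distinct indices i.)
Roots: {-6, 3}

Each tropical root is a break point of the lower envelope of the lines y = a_i + i · x (there are 3 lines, with slopes 0, 1, ..., 2). Only the lines that attain the minimum somewhere contribute to roots; other lines are dominated. Here the surviving (envelope) indices are i = 2, i = 1, i = 0.
Intersections between consecutive envelope lines give the roots: for adjacent envelope indices i < j the intersection is x = (a_i − a_j) / (j − i). Reading off the sorted break points: {-6, 3}.
Verification: at each break x_0, at least two indices attain the minimum of min_i(a_i + i · x_0).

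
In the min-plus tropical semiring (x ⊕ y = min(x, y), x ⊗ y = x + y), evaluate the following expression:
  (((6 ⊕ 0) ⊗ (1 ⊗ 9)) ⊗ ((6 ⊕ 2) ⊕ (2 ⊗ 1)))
(((6 ⊕ 0) ⊗ (1 ⊗ 9)) ⊗ ((6 ⊕ 2) ⊕ (2 ⊗ 1))) = 12

Expand innermost to outermost. Recall ⊕ takes the minimum of its arguments and ⊗ takes their sum. Working out the expression (((6 ⊕ 0) ⊗ (1 ⊗ 9)) ⊗ ((6 ⊕ 2) ⊕ (2 ⊗ 1))) gives 12.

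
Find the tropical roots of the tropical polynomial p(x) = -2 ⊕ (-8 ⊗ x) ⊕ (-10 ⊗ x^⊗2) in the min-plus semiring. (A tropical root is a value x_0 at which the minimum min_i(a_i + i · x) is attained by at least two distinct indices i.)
Roots: {2, 6}

Each tropical root is a break point of the lower envelope of the lines y = a_i + i · x (there are 3 lines, with slopes 0, 1, ..., 2). Only the lines that attain the minimum somewhere contribute to roots; other lines are dominated. Here the surviving (envelope) indices are i = 2, i = 1, i = 0.
Intersections between consecutive envelope lines give the roots: for adjacent envelope indices i < j the intersection is x = (a_i − a_j) / (j − i). Reading off the sorted break points: {2, 6}.
Verification: at each break x_0, at least two indices attain the minimum of min_i(a_i + i · x_0).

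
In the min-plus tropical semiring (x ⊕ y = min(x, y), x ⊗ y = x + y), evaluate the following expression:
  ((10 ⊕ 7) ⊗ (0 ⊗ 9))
((10 ⊕ 7) ⊗ (0 ⊗ 9)) = 16

Expand innermost to outermost. Recall ⊕ takes the minimum of its arguments and ⊗ takes their sum. Working out the expression ((10 ⊕ 7) ⊗ (0 ⊗ 9)) gives 16.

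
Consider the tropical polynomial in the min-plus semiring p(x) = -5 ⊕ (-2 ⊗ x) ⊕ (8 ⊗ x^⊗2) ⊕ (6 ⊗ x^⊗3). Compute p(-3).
p(-3) = -5

A tropical monomial a ⊗ x^⊗i evaluates to a + i · x. Evaluating each term at x = -3:
  Term 0 contributes -5 + 0 · -3 = -5
  Term 1 contributes -2 + 1 · -3 = -5
  Term 2 contributes 8 + 2 · -3 = 2
  Term 3 contributes 6 + 3 · -3 = -3
p(-3) = ⊕ of these = min[-5, -5, 2, -3] = -5.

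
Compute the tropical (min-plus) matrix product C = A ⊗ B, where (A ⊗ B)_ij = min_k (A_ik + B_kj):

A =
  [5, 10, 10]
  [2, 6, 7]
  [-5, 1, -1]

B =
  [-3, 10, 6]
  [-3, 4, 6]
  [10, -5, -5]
A ⊗ B =
  [2, 5, 5]
  [-1, 2, 2]
  [-8, -6, -6]

Apply the min-plus product entry-by-entry:
  C[0][0] = min over k of (A[0][0] + B[0][0] = 5 + -3 = 2, A[0][1] + B[1][0] = 10 + -3 = 7, A[0][2] + B[2][0] = 10 + 10 = 20) = 2 (attained at k = 0)
  C[0][1] = min over k of (A[0][0] + B[0][1] = 5 + 10 = 15, A[0][1] + B[1][1] = 10 + 4 = 14, A[0][2] + B[2][1] = 10 + -5 = 5) = 5 (attained at k = 2)
  C[0][2] = min over k of (A[0][0] + B[0][2] = 5 + 6 = 11, A[0][1] + B[1][2] = 10 + 6 = 16, A[0][2] + B[2][2] = 10 + -5 = 5) = 5 (attained at k = 2)
  C[1][0] = min over k of (A[1][0] + B[0][0] = 2 + -3 = -1, A[1][1] + B[1][0] = 6 + -3 = 3, A[1][2] + B[2][0] = 7 + 10 = 17) = -1 (attained at k = 0)
  C[1][1] = min over k of (A[1][0] + B[0][1] = 2 + 10 = 12, A[1][1] + B[1][1] = 6 + 4 = 10, A[1][2] + B[2][1] = 7 + -5 = 2) = 2 (attained at k = 2)
  C[1][2] = min over k of (A[1][0] + B[0][2] = 2 + 6 = 8, A[1][1] + B[1][2] = 6 + 6 = 12, A[1][2] + B[2][2] = 7 + -5 = 2) = 2 (attained at k = 2)
  C[2][0] = min over k of (A[2][0] + B[0][0] = -5 + -3 = -8, A[2][1] + B[1][0] = 1 + -3 = -2, A[2][2] + B[2][0] = -1 + 10 = 9) = -8 (attained at k = 0)
  C[2][1] = min over k of (A[2][0] + B[0][1] = -5 + 10 = 5, A[2][1] + B[1][1] = 1 + 4 = 5, A[2][2] + B[2][1] = -1 + -5 = -6) = -6 (attained at k = 2)
  C[2][2] = min over k of (A[2][0] + B[0][2] = -5 + 6 = 1, A[2][1] + B[1][2] = 1 + 6 = 7, A[2][2] + B[2][2] = -1 + -5 = -6) = -6 (attained at k = 2)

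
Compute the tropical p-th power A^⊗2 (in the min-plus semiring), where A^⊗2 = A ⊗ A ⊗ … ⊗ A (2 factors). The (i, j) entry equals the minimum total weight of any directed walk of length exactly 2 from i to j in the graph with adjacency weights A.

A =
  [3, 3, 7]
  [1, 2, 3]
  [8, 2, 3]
A^⊗2 =
  [4, 5, 6]
  [3, 4, 5]
  [3, 4, 5]

Each entry (A^⊗2)_ij equals the minimum over all length-2 walks i = v_0 → v_1 → … → v_2 = j of Σ_t A[v_t][v_{t+1}]. For example, for (i, j) = (0, 2) we minimise over 3 possible intermediate vertex sequences; the minimum is 6, attained along the walk 0 → 1 → 2.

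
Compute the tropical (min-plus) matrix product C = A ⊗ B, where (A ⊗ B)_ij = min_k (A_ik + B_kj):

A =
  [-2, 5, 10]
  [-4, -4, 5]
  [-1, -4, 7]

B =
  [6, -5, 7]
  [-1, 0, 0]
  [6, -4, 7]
A ⊗ B =
  [4, -7, 5]
  [-5, -9, -4]
  [-5, -6, -4]

Apply the min-plus product entry-by-entry:
  C[0][0] = min over k of (A[0][0] + B[0][0] = -2 + 6 = 4, A[0][1] + B[1][0] = 5 + -1 = 4, A[0][2] + B[2][0] = 10 + 6 = 16) = 4 (attained at k = 0)
  C[0][1] = min over k of (A[0][0] + B[0][1] = -2 + -5 = -7, A[0][1] + B[1][1] = 5 + 0 = 5, A[0][2] + B[2][1] = 10 + -4 = 6) = -7 (attained at k = 0)
  C[0][2] = min over k of (A[0][0] + B[0][2] = -2 + 7 = 5, A[0][1] + B[1][2] = 5 + 0 = 5, A[0][2] + B[2][2] = 10 + 7 = 17) = 5 (attained at k = 0)
  C[1][0] = min over k of (A[1][0] + B[0][0] = -4 + 6 = 2, A[1][1] + B[1][0] = -4 + -1 = -5, A[1][2] + B[2][0] = 5 + 6 = 11) = -5 (attained at k = 1)
  C[1][1] = min over k of (A[1][0] + B[0][1] = -4 + -5 = -9, A[1][1] + B[1][1] = -4 + 0 = -4, A[1][2] + B[2][1] = 5 + -4 = 1) = -9 (attained at k = 0)
  C[1][2] = min over k of (A[1][0] + B[0][2] = -4 + 7 = 3, A[1][1] + B[1][2] = -4 + 0 = -4, A[1][2] + B[2][2] = 5 + 7 = 12) = -4 (attained at k = 1)
  C[2][0] = min over k of (A[2][0] + B[0][0] = -1 + 6 = 5, A[2][1] + B[1][0] = -4 + -1 = -5, A[2][2] + B[2][0] = 7 + 6 = 13) = -5 (attained at k = 1)
  C[2][1] = min over k of (A[2][0] + B[0][1] = -1 + -5 = -6, A[2][1] + B[1][1] = -4 + 0 = -4, A[2][2] + B[2][1] = 7 + -4 = 3) = -6 (attained at k = 0)
  C[2][2] = min over k of (A[2][0] + B[0][2] = -1 + 7 = 6, A[2][1] + B[1][2] = -4 + 0 = -4, A[2][2] + B[2][2] = 7 + 7 = 14) = -4 (attained at k = 1)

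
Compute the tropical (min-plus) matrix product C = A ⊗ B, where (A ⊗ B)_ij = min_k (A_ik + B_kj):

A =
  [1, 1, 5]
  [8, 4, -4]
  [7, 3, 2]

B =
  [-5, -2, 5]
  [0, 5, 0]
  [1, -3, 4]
A ⊗ B =
  [-4, -1, 1]
  [-3, -7, 0]
  [2, -1, 3]

Apply the min-plus product entry-by-entry:
  C[0][0] = min over k of (A[0][0] + B[0][0] = 1 + -5 = -4, A[0][1] + B[1][0] = 1 + 0 = 1, A[0][2] + B[2][0] = 5 + 1 = 6) = -4 (attained at k = 0)
  C[0][1] = min over k of (A[0][0] + B[0][1] = 1 + -2 = -1, A[0][1] + B[1][1] = 1 + 5 = 6, A[0][2] + B[2][1] = 5 + -3 = 2) = -1 (attained at k = 0)
  C[0][2] = min over k of (A[0][0] + B[0][2] = 1 + 5 = 6, A[0][1] + B[1][2] = 1 + 0 = 1, A[0][2] + B[2][2] = 5 + 4 = 9) = 1 (attained at k = 1)
  C[1][0] = min over k of (A[1][0] + B[0][0] = 8 + -5 = 3, A[1][1] + B[1][0] = 4 + 0 = 4, A[1][2] + B[2][0] = -4 + 1 = -3) = -3 (attained at k = 2)
  C[1][1] = min over k of (A[1][0] + B[0][1] = 8 + -2 = 6, A[1][1] + B[1][1] = 4 + 5 = 9, A[1][2] + B[2][1] = -4 + -3 = -7) = -7 (attained at k = 2)
  C[1][2] = min over k of (A[1][0] + B[0][2] = 8 + 5 = 13, A[1][1] + B[1][2] = 4 + 0 = 4, A[1][2] + B[2][2] = -4 + 4 = 0) = 0 (attained at k = 2)
  C[2][0] = min over k of (A[2][0] + B[0][0] = 7 + -5 = 2, A[2][1] + B[1][0] = 3 + 0 = 3, A[2][2] + B[2][0] = 2 + 1 = 3) = 2 (attained at k = 0)
  C[2][1] = min over k of (A[2][0] + B[0][1] = 7 + -2 = 5, A[2][1] + B[1][1] = 3 + 5 = 8, A[2][2] + B[2][1] = 2 + -3 = -1) = -1 (attained at k = 2)
  C[2][2] = min over k of (A[2][0] + B[0][2] = 7 + 5 = 12, A[2][1] + B[1][2] = 3 + 0 = 3, A[2][2] + B[2][2] = 2 + 4 = 6) = 3 (attained at k = 1)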